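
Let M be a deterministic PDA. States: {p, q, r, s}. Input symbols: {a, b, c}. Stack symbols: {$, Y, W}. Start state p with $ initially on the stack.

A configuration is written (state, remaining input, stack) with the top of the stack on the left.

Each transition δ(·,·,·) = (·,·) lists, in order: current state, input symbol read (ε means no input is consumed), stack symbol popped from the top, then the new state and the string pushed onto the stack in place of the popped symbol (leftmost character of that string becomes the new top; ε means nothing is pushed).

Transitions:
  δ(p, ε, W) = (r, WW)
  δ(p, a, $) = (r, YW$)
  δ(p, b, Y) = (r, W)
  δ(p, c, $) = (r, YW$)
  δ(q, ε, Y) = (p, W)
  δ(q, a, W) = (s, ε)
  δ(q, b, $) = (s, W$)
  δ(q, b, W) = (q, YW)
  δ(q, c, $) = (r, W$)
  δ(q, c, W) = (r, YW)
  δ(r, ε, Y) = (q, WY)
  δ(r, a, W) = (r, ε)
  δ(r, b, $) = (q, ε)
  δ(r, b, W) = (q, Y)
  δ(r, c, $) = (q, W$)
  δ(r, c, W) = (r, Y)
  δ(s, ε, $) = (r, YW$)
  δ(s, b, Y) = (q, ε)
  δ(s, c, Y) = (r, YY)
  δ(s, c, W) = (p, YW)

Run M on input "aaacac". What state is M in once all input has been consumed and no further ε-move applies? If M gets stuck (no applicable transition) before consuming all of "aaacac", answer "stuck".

stuck

(p, aaacac, $)
  read a, top $: go to r, push YW$ → (r, aacac, YW$)
  ε-move, top Y: go to q, push WY → (q, aacac, WYW$)
  read a, top W: go to s, push ε → (s, acac, YW$)
No transition for (s, a, top Y); M blocks with input acac remaining.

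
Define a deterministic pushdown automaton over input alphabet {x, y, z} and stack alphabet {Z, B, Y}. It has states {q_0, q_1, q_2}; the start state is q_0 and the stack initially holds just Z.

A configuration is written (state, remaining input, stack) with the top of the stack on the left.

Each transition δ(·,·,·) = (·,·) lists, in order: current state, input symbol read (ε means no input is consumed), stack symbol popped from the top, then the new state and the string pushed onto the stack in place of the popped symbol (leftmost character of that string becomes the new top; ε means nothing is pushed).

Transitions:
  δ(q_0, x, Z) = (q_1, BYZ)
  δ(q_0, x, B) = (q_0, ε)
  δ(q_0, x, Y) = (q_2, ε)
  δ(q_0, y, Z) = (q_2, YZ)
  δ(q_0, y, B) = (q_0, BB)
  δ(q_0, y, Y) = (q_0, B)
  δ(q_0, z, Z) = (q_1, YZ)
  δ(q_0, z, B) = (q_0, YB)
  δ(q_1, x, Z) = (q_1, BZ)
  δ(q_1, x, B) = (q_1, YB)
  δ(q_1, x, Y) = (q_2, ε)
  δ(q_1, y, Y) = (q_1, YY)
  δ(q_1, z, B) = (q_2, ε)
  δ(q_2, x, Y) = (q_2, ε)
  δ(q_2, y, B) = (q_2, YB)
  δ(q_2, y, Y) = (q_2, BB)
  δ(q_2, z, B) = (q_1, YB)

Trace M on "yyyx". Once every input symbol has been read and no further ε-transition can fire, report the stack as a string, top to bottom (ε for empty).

(q_0, yyyx, Z) ⊢ (q_2, yyx, YZ) ⊢ (q_2, yx, BBZ) ⊢ (q_2, x, YBBZ) ⊢ (q_2, ε, BBZ)
All input consumed in state q_2 with stack BBZ.

BBZ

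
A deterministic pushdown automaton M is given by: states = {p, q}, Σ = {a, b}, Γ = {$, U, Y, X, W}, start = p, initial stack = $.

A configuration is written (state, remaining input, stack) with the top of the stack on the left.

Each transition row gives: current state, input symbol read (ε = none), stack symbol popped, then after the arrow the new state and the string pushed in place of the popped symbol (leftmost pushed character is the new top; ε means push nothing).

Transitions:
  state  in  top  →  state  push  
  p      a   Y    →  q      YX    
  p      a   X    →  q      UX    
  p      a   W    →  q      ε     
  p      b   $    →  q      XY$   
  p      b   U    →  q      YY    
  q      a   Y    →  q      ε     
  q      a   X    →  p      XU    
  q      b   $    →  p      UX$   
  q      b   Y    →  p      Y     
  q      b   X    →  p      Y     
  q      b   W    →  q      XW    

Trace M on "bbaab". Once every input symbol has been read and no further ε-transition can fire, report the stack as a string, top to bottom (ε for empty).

YY$

(p, bbaab, $)
  read b, top $: go to q, push XY$ → (q, baab, XY$)
  read b, top X: go to p, push Y → (p, aab, YY$)
  read a, top Y: go to q, push YX → (q, ab, YXY$)
  read a, top Y: go to q, push ε → (q, b, XY$)
  read b, top X: go to p, push Y → (p, ε, YY$)
All input consumed in state p with stack YY$.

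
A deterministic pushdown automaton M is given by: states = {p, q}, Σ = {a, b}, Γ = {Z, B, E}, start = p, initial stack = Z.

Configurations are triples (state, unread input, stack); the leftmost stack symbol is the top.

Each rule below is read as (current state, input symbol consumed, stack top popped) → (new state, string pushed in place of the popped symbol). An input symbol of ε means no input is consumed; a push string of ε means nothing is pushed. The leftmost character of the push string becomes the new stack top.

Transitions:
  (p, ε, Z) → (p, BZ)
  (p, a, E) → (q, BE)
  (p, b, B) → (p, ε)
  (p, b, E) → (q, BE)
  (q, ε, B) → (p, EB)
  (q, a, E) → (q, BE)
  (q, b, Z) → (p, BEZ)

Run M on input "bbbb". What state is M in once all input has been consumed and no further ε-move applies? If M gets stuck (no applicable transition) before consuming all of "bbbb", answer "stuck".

p

(p, bbbb, Z) ⊢ (p, bbbb, BZ) ⊢ (p, bbb, Z) ⊢ (p, bbb, BZ) ⊢ (p, bb, Z) ⊢ (p, bb, BZ) ⊢ (p, b, Z) ⊢ (p, b, BZ) ⊢ (p, ε, Z) ⊢ (p, ε, BZ)
All input consumed; M is in state p.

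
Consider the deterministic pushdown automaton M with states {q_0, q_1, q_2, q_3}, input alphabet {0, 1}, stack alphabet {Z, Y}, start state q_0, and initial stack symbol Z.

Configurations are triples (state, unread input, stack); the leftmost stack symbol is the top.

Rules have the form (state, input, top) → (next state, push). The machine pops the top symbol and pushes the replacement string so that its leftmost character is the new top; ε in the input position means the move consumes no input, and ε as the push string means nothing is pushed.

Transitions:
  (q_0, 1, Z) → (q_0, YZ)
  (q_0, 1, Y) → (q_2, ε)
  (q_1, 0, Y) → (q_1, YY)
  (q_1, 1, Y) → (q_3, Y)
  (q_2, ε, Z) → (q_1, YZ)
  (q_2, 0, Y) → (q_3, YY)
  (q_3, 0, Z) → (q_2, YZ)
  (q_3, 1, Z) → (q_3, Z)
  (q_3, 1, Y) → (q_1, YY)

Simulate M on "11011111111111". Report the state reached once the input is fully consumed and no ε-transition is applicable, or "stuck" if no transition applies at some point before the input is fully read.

(q_0, 11011111111111, Z)
  read 1, top Z: go to q_0, push YZ → (q_0, 1011111111111, YZ)
  read 1, top Y: go to q_2, push ε → (q_2, 011111111111, Z)
  ε-move, top Z: go to q_1, push YZ → (q_1, 011111111111, YZ)
  read 0, top Y: go to q_1, push YY → (q_1, 11111111111, YYZ)
  read 1, top Y: go to q_3, push Y → (q_3, 1111111111, YYZ)
  read 1, top Y: go to q_1, push YY → (q_1, 111111111, YYYZ)
  read 1, top Y: go to q_3, push Y → (q_3, 11111111, YYYZ)
  read 1, top Y: go to q_1, push YY → (q_1, 1111111, YYYYZ)
  read 1, top Y: go to q_3, push Y → (q_3, 111111, YYYYZ)
  read 1, top Y: go to q_1, push YY → (q_1, 11111, YYYYYZ)
  read 1, top Y: go to q_3, push Y → (q_3, 1111, YYYYYZ)
  read 1, top Y: go to q_1, push YY → (q_1, 111, YYYYYYZ)
  read 1, top Y: go to q_3, push Y → (q_3, 11, YYYYYYZ)
  read 1, top Y: go to q_1, push YY → (q_1, 1, YYYYYYYZ)
  read 1, top Y: go to q_3, push Y → (q_3, ε, YYYYYYYZ)
All input consumed; M is in state q_3.

q_3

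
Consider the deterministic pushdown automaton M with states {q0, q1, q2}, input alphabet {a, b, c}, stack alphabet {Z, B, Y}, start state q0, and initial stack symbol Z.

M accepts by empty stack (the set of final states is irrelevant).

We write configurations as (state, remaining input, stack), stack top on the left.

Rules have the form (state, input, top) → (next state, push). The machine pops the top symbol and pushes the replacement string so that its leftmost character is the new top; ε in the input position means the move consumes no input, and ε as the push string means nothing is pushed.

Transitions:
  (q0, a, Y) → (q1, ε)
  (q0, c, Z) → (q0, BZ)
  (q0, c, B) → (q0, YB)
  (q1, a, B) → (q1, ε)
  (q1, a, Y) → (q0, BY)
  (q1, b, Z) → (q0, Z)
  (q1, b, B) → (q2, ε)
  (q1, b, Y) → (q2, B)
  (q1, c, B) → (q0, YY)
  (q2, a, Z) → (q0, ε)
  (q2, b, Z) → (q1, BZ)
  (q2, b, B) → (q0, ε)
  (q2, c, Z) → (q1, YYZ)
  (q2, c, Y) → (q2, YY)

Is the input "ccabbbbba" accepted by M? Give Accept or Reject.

(q0, ccabbbbba, Z) ⊢ (q0, cabbbbba, BZ) ⊢ (q0, abbbbba, YBZ) ⊢ (q1, bbbbba, BZ) ⊢ (q2, bbbba, Z) ⊢ (q1, bbba, BZ) ⊢ (q2, bba, Z) ⊢ (q1, ba, BZ) ⊢ (q2, a, Z) ⊢ (q0, ε, ε)
All input consumed and the stack is empty.

Accept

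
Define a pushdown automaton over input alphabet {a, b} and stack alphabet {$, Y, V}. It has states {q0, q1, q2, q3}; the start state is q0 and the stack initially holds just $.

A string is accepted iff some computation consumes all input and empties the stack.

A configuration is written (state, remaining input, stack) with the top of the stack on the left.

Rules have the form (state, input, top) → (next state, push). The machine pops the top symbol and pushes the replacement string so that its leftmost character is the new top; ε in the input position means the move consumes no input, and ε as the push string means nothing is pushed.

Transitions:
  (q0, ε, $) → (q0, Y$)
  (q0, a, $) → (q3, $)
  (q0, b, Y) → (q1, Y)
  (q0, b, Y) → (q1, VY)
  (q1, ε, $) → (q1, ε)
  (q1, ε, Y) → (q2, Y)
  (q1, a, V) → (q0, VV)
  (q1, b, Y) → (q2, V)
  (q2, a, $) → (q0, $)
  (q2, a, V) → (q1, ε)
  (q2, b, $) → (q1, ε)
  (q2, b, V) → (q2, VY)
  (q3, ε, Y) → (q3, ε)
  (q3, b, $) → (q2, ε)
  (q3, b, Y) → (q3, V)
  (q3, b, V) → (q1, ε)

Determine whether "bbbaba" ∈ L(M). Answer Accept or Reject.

Accept

One accepting computation: (q0, bbbaba, $) ⊢ (q0, bbbaba, Y$) ⊢ (q1, bbaba, Y$) ⊢ (q2, baba, V$) ⊢ (q2, aba, VY$) ⊢ (q1, ba, Y$) ⊢ (q2, a, V$) ⊢ (q1, ε, $) ⊢ (q1, ε, ε)
All input consumed and the stack is empty.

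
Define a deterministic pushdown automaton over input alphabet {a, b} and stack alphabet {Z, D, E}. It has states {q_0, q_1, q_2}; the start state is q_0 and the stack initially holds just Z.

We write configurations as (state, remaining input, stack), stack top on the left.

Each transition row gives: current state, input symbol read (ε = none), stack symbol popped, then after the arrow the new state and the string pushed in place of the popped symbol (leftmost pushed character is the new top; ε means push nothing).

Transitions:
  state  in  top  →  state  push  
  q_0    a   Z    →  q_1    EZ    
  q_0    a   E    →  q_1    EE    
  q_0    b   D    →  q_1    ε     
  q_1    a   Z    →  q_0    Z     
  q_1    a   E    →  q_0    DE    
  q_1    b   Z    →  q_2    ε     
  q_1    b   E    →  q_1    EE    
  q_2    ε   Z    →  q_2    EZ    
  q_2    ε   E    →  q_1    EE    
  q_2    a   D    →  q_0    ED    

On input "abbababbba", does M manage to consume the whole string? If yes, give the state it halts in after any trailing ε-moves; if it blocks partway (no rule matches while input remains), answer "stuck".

q_0

(q_0, abbababbba, Z)
  read a, top Z: go to q_1, push EZ → (q_1, bbababbba, EZ)
  read b, top E: go to q_1, push EE → (q_1, bababbba, EEZ)
  read b, top E: go to q_1, push EE → (q_1, ababbba, EEEZ)
  read a, top E: go to q_0, push DE → (q_0, babbba, DEEEZ)
  read b, top D: go to q_1, push ε → (q_1, abbba, EEEZ)
  read a, top E: go to q_0, push DE → (q_0, bbba, DEEEZ)
  read b, top D: go to q_1, push ε → (q_1, bba, EEEZ)
  read b, top E: go to q_1, push EE → (q_1, ba, EEEEZ)
  read b, top E: go to q_1, push EE → (q_1, a, EEEEEZ)
  read a, top E: go to q_0, push DE → (q_0, ε, DEEEEEZ)
All input consumed; M is in state q_0.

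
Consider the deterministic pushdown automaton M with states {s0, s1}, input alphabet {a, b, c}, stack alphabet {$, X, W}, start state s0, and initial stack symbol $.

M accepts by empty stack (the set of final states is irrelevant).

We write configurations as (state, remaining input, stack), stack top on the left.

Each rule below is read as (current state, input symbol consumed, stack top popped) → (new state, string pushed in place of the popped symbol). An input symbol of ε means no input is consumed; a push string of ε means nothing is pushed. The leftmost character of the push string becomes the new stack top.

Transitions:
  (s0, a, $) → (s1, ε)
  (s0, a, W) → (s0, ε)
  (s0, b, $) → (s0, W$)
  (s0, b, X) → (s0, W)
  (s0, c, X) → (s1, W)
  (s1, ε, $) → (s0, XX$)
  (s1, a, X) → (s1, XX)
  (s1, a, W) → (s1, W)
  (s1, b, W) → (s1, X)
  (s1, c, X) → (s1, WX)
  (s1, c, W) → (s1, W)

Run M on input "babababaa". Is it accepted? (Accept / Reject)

(s0, babababaa, $) ⊢ (s0, abababaa, W$) ⊢ (s0, bababaa, $) ⊢ (s0, ababaa, W$) ⊢ (s0, babaa, $) ⊢ (s0, abaa, W$) ⊢ (s0, baa, $) ⊢ (s0, aa, W$) ⊢ (s0, a, $) ⊢ (s1, ε, ε)
All input consumed and the stack is empty.

Accept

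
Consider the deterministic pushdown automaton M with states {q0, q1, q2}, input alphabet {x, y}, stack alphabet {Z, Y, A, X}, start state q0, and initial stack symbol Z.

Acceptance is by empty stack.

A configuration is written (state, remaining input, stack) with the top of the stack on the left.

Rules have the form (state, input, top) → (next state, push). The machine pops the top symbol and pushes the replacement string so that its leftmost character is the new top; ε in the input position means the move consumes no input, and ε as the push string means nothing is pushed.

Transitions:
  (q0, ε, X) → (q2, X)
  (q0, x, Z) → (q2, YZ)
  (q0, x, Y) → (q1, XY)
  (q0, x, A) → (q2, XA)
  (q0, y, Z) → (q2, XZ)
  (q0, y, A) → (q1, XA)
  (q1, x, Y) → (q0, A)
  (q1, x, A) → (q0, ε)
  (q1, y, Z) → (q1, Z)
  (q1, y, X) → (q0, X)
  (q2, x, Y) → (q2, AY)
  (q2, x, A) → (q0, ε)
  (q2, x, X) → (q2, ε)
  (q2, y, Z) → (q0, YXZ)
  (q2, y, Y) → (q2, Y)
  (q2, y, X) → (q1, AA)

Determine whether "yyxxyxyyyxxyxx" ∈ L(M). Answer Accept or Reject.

Reject

(q0, yyxxyxyyyxxyxx, Z)
  read y, top Z: go to q2, push XZ → (q2, yxxyxyyyxxyxx, XZ)
  read y, top X: go to q1, push AA → (q1, xxyxyyyxxyxx, AAZ)
  read x, top A: go to q0, push ε → (q0, xyxyyyxxyxx, AZ)
  read x, top A: go to q2, push XA → (q2, yxyyyxxyxx, XAZ)
  read y, top X: go to q1, push AA → (q1, xyyyxxyxx, AAAZ)
  read x, top A: go to q0, push ε → (q0, yyyxxyxx, AAZ)
  read y, top A: go to q1, push XA → (q1, yyxxyxx, XAAZ)
  read y, top X: go to q0, push X → (q0, yxxyxx, XAAZ)
  ε-move, top X: go to q2, push X → (q2, yxxyxx, XAAZ)
  read y, top X: go to q1, push AA → (q1, xxyxx, AAAAZ)
  read x, top A: go to q0, push ε → (q0, xyxx, AAAZ)
  read x, top A: go to q2, push XA → (q2, yxx, XAAAZ)
  read y, top X: go to q1, push AA → (q1, xx, AAAAAZ)
  read x, top A: go to q0, push ε → (q0, x, AAAAZ)
  read x, top A: go to q2, push XA → (q2, ε, XAAAAZ)
All input consumed; stack is XAAAAZ, not empty, and no further ε-move applies.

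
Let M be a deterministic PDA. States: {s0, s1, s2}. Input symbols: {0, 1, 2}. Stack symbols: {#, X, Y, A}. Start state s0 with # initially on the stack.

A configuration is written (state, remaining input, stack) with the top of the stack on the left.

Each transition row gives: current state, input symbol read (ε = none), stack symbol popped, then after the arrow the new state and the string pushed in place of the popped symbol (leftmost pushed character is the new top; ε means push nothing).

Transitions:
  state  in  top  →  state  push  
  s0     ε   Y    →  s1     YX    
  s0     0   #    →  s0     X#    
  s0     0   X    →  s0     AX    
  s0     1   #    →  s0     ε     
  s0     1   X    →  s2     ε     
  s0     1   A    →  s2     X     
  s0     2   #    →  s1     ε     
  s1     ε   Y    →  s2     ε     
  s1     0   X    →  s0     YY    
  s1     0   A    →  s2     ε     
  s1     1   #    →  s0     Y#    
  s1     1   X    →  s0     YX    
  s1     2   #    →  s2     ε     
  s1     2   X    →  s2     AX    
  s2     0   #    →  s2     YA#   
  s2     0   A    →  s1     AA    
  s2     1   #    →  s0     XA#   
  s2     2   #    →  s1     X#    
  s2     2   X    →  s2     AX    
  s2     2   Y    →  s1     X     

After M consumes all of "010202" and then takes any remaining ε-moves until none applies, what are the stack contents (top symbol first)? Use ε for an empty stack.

(s0, 010202, #) ⊢ (s0, 10202, X#) ⊢ (s2, 0202, #) ⊢ (s2, 202, YA#) ⊢ (s1, 02, XA#) ⊢ (s0, 2, YYA#) ⊢ (s1, 2, YXYA#) ⊢ (s2, 2, XYA#) ⊢ (s2, ε, AXYA#)
All input consumed in state s2 with stack AXYA#.

AXYA#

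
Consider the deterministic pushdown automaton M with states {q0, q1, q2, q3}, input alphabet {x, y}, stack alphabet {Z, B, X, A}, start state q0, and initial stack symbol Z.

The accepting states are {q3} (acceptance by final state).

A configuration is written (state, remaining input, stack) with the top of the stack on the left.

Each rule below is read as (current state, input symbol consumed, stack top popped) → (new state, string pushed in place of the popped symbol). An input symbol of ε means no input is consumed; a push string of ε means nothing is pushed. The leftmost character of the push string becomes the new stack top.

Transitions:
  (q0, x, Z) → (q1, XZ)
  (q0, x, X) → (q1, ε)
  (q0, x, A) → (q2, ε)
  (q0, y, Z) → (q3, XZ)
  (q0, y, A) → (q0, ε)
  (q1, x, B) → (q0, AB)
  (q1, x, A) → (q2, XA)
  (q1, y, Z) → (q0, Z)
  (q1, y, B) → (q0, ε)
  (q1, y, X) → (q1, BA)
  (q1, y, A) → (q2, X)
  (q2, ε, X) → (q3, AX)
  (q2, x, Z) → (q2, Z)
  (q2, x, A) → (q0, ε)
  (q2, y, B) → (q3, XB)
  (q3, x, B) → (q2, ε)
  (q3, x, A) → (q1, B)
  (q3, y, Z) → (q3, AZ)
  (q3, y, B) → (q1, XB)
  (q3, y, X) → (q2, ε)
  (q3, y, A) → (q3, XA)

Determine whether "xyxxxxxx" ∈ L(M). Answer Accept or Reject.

(q0, xyxxxxxx, Z)
  read x, top Z: go to q1, push XZ → (q1, yxxxxxx, XZ)
  read y, top X: go to q1, push BA → (q1, xxxxxx, BAZ)
  read x, top B: go to q0, push AB → (q0, xxxxx, ABAZ)
  read x, top A: go to q2, push ε → (q2, xxxx, BAZ)
No transition applies at (q2, xxxx, BAZ); input not fully consumed.

Reject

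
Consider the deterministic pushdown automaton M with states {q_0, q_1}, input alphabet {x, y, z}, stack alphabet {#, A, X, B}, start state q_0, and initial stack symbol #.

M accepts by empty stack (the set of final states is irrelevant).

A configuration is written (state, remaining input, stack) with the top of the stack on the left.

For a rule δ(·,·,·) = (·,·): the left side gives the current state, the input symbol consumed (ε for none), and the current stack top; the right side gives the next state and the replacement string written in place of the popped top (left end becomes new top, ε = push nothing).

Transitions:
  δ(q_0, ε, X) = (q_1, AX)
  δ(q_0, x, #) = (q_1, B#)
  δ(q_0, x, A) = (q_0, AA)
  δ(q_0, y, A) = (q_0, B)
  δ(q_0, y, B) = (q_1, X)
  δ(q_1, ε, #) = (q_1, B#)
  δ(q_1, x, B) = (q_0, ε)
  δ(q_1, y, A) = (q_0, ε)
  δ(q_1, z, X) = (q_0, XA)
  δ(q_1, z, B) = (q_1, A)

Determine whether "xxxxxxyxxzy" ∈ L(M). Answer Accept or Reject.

(q_0, xxxxxxyxxzy, #)
  read x, top #: go to q_1, push B# → (q_1, xxxxxyxxzy, B#)
  read x, top B: go to q_0, push ε → (q_0, xxxxyxxzy, #)
  read x, top #: go to q_1, push B# → (q_1, xxxyxxzy, B#)
  read x, top B: go to q_0, push ε → (q_0, xxyxxzy, #)
  read x, top #: go to q_1, push B# → (q_1, xyxxzy, B#)
  read x, top B: go to q_0, push ε → (q_0, yxxzy, #)
No transition applies at (q_0, yxxzy, #); input not fully consumed.

Reject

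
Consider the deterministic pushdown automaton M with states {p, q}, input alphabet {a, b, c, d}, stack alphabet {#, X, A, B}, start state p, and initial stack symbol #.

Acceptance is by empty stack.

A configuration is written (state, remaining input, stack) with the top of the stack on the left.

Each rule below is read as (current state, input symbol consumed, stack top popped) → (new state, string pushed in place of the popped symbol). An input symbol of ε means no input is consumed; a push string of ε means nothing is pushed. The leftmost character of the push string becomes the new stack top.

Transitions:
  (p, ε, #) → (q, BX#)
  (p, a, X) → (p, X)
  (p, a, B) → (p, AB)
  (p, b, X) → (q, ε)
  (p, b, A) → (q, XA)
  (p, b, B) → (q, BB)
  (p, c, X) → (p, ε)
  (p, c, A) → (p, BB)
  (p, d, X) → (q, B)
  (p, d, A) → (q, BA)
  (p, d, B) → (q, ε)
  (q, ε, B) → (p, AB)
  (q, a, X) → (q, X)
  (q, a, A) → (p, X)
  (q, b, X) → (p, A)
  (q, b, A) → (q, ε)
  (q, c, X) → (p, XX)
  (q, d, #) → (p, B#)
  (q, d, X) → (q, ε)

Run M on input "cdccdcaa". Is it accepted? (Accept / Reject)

(p, cdccdcaa, #)
  ε-move, top #: go to q, push BX# → (q, cdccdcaa, BX#)
  ε-move, top B: go to p, push AB → (p, cdccdcaa, ABX#)
  read c, top A: go to p, push BB → (p, dccdcaa, BBBX#)
  read d, top B: go to q, push ε → (q, ccdcaa, BBX#)
  ε-move, top B: go to p, push AB → (p, ccdcaa, ABBX#)
  read c, top A: go to p, push BB → (p, cdcaa, BBBBX#)
No transition applies at (p, cdcaa, BBBBX#); input not fully consumed.

Reject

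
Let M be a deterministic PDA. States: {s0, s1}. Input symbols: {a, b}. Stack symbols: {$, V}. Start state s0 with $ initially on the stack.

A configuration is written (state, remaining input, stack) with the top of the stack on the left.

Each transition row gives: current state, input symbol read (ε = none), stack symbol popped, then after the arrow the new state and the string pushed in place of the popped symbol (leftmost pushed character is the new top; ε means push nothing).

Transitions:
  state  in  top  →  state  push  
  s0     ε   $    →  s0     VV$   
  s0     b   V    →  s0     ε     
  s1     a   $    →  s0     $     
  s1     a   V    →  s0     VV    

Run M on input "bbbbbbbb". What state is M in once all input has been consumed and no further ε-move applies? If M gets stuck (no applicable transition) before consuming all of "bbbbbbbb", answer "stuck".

s0

(s0, bbbbbbbb, $) ⊢ (s0, bbbbbbbb, VV$) ⊢ (s0, bbbbbbb, V$) ⊢ (s0, bbbbbb, $) ⊢ (s0, bbbbbb, VV$) ⊢ (s0, bbbbb, V$) ⊢ (s0, bbbb, $) ⊢ (s0, bbbb, VV$) ⊢ (s0, bbb, V$) ⊢ (s0, bb, $) ⊢ (s0, bb, VV$) ⊢ (s0, b, V$) ⊢ (s0, ε, $) ⊢ (s0, ε, VV$)
All input consumed; M is in state s0.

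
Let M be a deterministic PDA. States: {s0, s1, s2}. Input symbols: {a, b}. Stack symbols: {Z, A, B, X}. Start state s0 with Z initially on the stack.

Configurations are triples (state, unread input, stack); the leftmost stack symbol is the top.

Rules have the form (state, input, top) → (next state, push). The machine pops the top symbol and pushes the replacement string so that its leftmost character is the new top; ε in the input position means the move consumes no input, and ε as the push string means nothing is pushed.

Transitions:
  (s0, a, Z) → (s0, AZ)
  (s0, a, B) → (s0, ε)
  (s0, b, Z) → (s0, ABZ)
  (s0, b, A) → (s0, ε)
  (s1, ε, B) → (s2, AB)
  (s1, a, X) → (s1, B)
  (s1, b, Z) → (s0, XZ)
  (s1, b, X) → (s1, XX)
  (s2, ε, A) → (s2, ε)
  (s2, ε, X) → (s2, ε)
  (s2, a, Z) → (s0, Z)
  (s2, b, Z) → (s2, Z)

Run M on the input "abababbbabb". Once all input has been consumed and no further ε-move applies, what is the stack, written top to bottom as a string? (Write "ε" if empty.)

BZ

(s0, abababbbabb, Z)
  read a, top Z: go to s0, push AZ → (s0, bababbbabb, AZ)
  read b, top A: go to s0, push ε → (s0, ababbbabb, Z)
  read a, top Z: go to s0, push AZ → (s0, babbbabb, AZ)
  read b, top A: go to s0, push ε → (s0, abbbabb, Z)
  read a, top Z: go to s0, push AZ → (s0, bbbabb, AZ)
  read b, top A: go to s0, push ε → (s0, bbabb, Z)
  read b, top Z: go to s0, push ABZ → (s0, babb, ABZ)
  read b, top A: go to s0, push ε → (s0, abb, BZ)
  read a, top B: go to s0, push ε → (s0, bb, Z)
  read b, top Z: go to s0, push ABZ → (s0, b, ABZ)
  read b, top A: go to s0, push ε → (s0, ε, BZ)
All input consumed in state s0 with stack BZ.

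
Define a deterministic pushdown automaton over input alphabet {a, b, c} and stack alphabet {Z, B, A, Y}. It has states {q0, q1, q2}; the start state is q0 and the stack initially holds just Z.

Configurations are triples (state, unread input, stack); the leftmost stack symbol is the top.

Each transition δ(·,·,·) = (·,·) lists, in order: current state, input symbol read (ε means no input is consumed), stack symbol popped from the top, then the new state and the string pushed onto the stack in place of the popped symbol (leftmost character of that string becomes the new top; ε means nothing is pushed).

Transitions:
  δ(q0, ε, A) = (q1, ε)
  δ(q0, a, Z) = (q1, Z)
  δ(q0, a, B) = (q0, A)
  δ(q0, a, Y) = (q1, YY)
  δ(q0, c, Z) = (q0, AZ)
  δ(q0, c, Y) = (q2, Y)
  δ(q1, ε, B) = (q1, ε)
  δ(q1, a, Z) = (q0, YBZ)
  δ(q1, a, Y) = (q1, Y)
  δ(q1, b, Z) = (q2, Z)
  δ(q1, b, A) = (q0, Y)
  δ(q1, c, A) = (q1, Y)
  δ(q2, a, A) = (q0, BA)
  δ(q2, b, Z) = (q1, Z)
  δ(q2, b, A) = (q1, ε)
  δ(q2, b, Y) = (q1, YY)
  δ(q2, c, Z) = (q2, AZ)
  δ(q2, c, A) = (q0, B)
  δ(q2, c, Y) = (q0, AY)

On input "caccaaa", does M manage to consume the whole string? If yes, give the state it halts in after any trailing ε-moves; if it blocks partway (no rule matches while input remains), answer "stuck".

q1

(q0, caccaaa, Z) ⊢ (q0, accaaa, AZ) ⊢ (q1, accaaa, Z) ⊢ (q0, ccaaa, YBZ) ⊢ (q2, caaa, YBZ) ⊢ (q0, aaa, AYBZ) ⊢ (q1, aaa, YBZ) ⊢ (q1, aa, YBZ) ⊢ (q1, a, YBZ) ⊢ (q1, ε, YBZ)
All input consumed; M is in state q1.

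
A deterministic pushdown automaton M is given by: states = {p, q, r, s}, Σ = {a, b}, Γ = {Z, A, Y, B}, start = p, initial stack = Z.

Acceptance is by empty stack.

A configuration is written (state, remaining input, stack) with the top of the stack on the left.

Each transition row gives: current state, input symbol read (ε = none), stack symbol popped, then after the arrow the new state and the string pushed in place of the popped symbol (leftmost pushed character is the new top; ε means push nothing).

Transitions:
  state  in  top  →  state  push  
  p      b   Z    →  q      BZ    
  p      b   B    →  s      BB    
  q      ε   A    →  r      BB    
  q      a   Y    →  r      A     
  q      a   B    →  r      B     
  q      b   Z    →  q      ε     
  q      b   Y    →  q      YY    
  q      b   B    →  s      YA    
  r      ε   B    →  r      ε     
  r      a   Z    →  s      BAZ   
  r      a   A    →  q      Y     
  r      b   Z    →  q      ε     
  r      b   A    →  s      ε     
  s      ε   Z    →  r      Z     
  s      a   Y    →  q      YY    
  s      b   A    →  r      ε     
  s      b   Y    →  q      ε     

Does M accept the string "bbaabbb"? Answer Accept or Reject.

Accept

(p, bbaabbb, Z) ⊢ (q, baabbb, BZ) ⊢ (s, aabbb, YAZ) ⊢ (q, abbb, YYAZ) ⊢ (r, bbb, AYAZ) ⊢ (s, bb, YAZ) ⊢ (q, b, AZ) ⊢ (r, b, BBZ) ⊢ (r, b, BZ) ⊢ (r, b, Z) ⊢ (q, ε, ε)
All input consumed and the stack is empty.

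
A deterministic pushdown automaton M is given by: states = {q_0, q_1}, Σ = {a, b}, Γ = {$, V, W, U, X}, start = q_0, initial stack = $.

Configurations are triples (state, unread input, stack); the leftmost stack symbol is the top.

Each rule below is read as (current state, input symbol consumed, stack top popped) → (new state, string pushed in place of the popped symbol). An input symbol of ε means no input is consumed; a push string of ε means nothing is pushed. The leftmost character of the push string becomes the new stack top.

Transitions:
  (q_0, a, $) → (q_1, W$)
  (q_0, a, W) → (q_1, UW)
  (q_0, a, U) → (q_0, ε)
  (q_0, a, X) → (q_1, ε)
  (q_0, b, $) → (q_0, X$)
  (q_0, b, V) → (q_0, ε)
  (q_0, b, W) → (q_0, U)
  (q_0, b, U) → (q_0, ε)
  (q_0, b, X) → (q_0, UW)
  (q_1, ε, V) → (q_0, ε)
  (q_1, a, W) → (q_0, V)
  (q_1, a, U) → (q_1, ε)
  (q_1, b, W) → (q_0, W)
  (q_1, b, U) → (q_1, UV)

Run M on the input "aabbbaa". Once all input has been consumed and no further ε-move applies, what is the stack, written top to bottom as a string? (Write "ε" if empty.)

UW$

(q_0, aabbbaa, $)
  read a, top $: go to q_1, push W$ → (q_1, abbbaa, W$)
  read a, top W: go to q_0, push V → (q_0, bbbaa, V$)
  read b, top V: go to q_0, push ε → (q_0, bbaa, $)
  read b, top $: go to q_0, push X$ → (q_0, baa, X$)
  read b, top X: go to q_0, push UW → (q_0, aa, UW$)
  read a, top U: go to q_0, push ε → (q_0, a, W$)
  read a, top W: go to q_1, push UW → (q_1, ε, UW$)
All input consumed in state q_1 with stack UW$.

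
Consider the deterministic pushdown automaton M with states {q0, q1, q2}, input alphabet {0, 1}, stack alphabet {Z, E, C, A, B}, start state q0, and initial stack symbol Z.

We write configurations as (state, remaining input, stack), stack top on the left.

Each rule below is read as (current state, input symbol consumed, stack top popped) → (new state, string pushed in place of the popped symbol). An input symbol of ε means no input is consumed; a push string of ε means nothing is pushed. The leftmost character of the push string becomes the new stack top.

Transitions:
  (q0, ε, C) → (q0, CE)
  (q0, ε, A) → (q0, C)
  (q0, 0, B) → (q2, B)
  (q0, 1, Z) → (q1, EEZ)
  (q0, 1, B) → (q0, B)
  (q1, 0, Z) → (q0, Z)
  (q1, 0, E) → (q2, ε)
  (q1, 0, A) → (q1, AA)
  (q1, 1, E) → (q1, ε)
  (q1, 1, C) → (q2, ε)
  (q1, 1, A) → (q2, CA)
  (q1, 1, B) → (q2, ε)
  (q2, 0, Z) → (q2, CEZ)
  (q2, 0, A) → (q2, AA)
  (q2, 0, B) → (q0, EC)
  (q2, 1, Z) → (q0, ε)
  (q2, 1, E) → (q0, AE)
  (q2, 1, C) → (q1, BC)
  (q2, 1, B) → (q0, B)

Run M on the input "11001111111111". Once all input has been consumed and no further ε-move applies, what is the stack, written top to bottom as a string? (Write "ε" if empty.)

CEZ

(q0, 11001111111111, Z)
  read 1, top Z: go to q1, push EEZ → (q1, 1001111111111, EEZ)
  read 1, top E: go to q1, push ε → (q1, 001111111111, EZ)
  read 0, top E: go to q2, push ε → (q2, 01111111111, Z)
  read 0, top Z: go to q2, push CEZ → (q2, 1111111111, CEZ)
  read 1, top C: go to q1, push BC → (q1, 111111111, BCEZ)
  read 1, top B: go to q2, push ε → (q2, 11111111, CEZ)
  read 1, top C: go to q1, push BC → (q1, 1111111, BCEZ)
  read 1, top B: go to q2, push ε → (q2, 111111, CEZ)
  read 1, top C: go to q1, push BC → (q1, 11111, BCEZ)
  read 1, top B: go to q2, push ε → (q2, 1111, CEZ)
  read 1, top C: go to q1, push BC → (q1, 111, BCEZ)
  read 1, top B: go to q2, push ε → (q2, 11, CEZ)
  read 1, top C: go to q1, push BC → (q1, 1, BCEZ)
  read 1, top B: go to q2, push ε → (q2, ε, CEZ)
All input consumed in state q2 with stack CEZ.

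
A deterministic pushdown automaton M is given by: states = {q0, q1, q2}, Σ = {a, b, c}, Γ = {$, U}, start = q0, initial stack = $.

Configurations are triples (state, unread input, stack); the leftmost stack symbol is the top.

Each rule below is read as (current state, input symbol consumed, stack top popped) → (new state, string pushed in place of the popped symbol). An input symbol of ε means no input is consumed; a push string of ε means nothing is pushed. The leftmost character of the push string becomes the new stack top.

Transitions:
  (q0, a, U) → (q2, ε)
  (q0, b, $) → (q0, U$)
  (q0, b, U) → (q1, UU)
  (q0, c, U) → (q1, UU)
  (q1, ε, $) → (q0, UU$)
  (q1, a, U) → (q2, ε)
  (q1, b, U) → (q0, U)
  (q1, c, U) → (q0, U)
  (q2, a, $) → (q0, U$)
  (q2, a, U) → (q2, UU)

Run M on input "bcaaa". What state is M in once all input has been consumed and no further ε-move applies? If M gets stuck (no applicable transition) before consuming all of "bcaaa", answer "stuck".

q2

(q0, bcaaa, $)
  read b, top $: go to q0, push U$ → (q0, caaa, U$)
  read c, top U: go to q1, push UU → (q1, aaa, UU$)
  read a, top U: go to q2, push ε → (q2, aa, U$)
  read a, top U: go to q2, push UU → (q2, a, UU$)
  read a, top U: go to q2, push UU → (q2, ε, UUU$)
All input consumed; M is in state q2.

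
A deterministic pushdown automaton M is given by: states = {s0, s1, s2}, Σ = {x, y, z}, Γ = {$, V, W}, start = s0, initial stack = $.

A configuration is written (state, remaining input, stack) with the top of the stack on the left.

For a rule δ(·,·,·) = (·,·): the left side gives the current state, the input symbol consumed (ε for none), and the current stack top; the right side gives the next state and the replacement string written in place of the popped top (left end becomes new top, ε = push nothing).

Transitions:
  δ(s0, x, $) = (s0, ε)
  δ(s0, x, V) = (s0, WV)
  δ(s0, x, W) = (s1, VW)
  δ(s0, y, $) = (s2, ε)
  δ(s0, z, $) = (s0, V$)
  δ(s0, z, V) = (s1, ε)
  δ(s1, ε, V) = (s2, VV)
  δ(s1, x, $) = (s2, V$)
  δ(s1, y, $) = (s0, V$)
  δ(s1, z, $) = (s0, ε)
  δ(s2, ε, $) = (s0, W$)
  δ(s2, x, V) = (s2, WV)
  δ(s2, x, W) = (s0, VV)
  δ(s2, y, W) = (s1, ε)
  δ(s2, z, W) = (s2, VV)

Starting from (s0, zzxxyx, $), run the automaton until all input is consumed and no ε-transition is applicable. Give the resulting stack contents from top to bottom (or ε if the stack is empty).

WVV$

(s0, zzxxyx, $) ⊢ (s0, zxxyx, V$) ⊢ (s1, xxyx, $) ⊢ (s2, xyx, V$) ⊢ (s2, yx, WV$) ⊢ (s1, x, V$) ⊢ (s2, x, VV$) ⊢ (s2, ε, WVV$)
All input consumed in state s2 with stack WVV$.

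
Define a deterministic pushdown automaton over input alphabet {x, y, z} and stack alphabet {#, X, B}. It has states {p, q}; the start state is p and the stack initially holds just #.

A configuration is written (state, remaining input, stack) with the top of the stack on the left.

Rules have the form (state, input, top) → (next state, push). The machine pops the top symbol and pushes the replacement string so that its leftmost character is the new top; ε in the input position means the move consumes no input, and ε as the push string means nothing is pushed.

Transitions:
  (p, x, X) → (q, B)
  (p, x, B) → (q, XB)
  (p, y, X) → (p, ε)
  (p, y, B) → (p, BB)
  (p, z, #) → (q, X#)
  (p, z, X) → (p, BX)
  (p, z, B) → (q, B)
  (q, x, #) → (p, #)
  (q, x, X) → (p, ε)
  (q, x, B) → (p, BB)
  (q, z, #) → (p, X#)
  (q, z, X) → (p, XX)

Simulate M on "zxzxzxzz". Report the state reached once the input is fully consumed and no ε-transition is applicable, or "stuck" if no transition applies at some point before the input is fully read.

(p, zxzxzxzz, #)
  read z, top #: go to q, push X# → (q, xzxzxzz, X#)
  read x, top X: go to p, push ε → (p, zxzxzz, #)
  read z, top #: go to q, push X# → (q, xzxzz, X#)
  read x, top X: go to p, push ε → (p, zxzz, #)
  read z, top #: go to q, push X# → (q, xzz, X#)
  read x, top X: go to p, push ε → (p, zz, #)
  read z, top #: go to q, push X# → (q, z, X#)
  read z, top X: go to p, push XX → (p, ε, XX#)
All input consumed; M is in state p.

p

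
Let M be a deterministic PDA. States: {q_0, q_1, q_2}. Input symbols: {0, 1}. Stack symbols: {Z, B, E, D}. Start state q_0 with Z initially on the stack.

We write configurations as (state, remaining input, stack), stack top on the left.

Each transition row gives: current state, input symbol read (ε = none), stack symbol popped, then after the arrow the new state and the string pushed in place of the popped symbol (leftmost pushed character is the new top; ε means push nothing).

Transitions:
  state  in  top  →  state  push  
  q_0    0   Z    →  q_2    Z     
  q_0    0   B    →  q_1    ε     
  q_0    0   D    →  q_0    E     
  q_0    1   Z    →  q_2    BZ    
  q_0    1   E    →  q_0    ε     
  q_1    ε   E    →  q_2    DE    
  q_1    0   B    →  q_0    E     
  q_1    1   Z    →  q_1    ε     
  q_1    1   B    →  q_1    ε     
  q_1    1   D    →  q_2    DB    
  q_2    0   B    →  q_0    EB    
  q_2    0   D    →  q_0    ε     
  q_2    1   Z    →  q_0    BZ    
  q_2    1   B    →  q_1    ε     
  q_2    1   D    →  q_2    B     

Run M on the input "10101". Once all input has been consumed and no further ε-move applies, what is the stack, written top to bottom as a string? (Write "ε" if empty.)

ε

(q_0, 10101, Z) ⊢ (q_2, 0101, BZ) ⊢ (q_0, 101, EBZ) ⊢ (q_0, 01, BZ) ⊢ (q_1, 1, Z) ⊢ (q_1, ε, ε)
All input consumed in state q_1 with stack ε.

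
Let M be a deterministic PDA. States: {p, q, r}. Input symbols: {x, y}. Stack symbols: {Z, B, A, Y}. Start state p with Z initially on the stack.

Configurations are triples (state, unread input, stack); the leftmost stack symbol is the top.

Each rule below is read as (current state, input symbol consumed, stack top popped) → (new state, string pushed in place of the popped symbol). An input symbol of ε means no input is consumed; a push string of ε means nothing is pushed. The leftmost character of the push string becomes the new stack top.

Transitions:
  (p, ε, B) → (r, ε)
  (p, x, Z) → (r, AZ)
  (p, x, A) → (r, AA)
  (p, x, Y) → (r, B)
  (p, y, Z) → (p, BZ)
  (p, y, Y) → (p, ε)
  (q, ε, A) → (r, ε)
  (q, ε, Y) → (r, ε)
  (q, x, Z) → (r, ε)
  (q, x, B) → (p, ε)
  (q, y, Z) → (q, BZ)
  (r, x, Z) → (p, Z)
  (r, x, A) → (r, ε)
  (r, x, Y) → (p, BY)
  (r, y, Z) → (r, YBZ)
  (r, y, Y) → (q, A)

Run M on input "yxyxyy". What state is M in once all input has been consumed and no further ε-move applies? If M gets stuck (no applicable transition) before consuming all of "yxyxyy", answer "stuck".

(p, yxyxyy, Z)
  read y, top Z: go to p, push BZ → (p, xyxyy, BZ)
  ε-move, top B: go to r, push ε → (r, xyxyy, Z)
  read x, top Z: go to p, push Z → (p, yxyy, Z)
  read y, top Z: go to p, push BZ → (p, xyy, BZ)
  ε-move, top B: go to r, push ε → (r, xyy, Z)
  read x, top Z: go to p, push Z → (p, yy, Z)
  read y, top Z: go to p, push BZ → (p, y, BZ)
  ε-move, top B: go to r, push ε → (r, y, Z)
  read y, top Z: go to r, push YBZ → (r, ε, YBZ)
All input consumed; M is in state r.

r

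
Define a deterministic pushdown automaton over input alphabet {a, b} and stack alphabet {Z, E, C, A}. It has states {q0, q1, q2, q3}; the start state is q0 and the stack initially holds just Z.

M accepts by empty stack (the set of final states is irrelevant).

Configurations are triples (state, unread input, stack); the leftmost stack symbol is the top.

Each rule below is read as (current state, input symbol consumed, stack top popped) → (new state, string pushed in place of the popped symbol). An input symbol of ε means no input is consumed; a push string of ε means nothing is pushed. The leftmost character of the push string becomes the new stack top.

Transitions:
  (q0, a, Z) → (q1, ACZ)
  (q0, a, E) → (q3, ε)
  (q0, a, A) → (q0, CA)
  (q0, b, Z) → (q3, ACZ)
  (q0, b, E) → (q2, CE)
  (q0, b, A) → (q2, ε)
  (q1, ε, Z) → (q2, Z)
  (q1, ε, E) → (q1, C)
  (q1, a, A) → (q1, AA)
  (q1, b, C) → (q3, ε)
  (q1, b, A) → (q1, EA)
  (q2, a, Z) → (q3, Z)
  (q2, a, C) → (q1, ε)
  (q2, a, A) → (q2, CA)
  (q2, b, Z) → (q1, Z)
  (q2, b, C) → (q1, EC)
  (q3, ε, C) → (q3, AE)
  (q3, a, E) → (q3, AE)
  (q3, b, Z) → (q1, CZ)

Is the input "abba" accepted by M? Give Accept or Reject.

(q0, abba, Z)
  read a, top Z: go to q1, push ACZ → (q1, bba, ACZ)
  read b, top A: go to q1, push EA → (q1, ba, EACZ)
  ε-move, top E: go to q1, push C → (q1, ba, CACZ)
  read b, top C: go to q3, push ε → (q3, a, ACZ)
No transition applies at (q3, a, ACZ); input not fully consumed.

Reject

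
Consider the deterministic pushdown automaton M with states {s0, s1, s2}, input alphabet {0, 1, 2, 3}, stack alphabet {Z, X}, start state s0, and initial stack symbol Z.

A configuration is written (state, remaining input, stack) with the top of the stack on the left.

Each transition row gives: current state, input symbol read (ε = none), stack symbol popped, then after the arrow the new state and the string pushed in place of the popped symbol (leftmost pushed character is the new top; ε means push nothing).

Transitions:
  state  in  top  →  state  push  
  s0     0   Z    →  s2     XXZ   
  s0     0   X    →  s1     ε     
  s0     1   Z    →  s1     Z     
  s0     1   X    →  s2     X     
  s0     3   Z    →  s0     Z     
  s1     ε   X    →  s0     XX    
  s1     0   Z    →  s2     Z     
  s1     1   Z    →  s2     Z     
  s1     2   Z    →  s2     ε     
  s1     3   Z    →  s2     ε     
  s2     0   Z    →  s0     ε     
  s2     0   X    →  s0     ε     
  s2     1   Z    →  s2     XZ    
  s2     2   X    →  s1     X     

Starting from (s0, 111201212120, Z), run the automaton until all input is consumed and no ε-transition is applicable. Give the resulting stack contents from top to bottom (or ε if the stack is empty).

(s0, 111201212120, Z)
  read 1, top Z: go to s1, push Z → (s1, 11201212120, Z)
  read 1, top Z: go to s2, push Z → (s2, 1201212120, Z)
  read 1, top Z: go to s2, push XZ → (s2, 201212120, XZ)
  read 2, top X: go to s1, push X → (s1, 01212120, XZ)
  ε-move, top X: go to s0, push XX → (s0, 01212120, XXZ)
  read 0, top X: go to s1, push ε → (s1, 1212120, XZ)
  ε-move, top X: go to s0, push XX → (s0, 1212120, XXZ)
  read 1, top X: go to s2, push X → (s2, 212120, XXZ)
  read 2, top X: go to s1, push X → (s1, 12120, XXZ)
  ε-move, top X: go to s0, push XX → (s0, 12120, XXXZ)
  read 1, top X: go to s2, push X → (s2, 2120, XXXZ)
  read 2, top X: go to s1, push X → (s1, 120, XXXZ)
  ε-move, top X: go to s0, push XX → (s0, 120, XXXXZ)
  read 1, top X: go to s2, push X → (s2, 20, XXXXZ)
  read 2, top X: go to s1, push X → (s1, 0, XXXXZ)
  ε-move, top X: go to s0, push XX → (s0, 0, XXXXXZ)
  read 0, top X: go to s1, push ε → (s1, ε, XXXXZ)
  ε-move, top X: go to s0, push XX → (s0, ε, XXXXXZ)
All input consumed in state s0 with stack XXXXXZ.

XXXXXZ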